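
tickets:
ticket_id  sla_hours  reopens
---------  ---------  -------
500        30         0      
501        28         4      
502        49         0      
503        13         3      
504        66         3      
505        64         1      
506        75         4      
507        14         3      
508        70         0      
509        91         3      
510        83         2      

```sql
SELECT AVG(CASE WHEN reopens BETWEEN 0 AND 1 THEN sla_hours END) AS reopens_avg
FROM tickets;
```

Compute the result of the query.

ticket_id=500: ✓ → 30
ticket_id=501: ✗
ticket_id=502: ✓ → 49
ticket_id=503: ✗
ticket_id=504: ✗
ticket_id=505: ✓ → 64
ticket_id=506: ✗
ticket_id=507: ✗
ticket_id=508: ✓ → 70
ticket_id=509: ✗
ticket_id=510: ✗
reopens_avg = (30 + 49 + 64 + 70) / 4 = 53.25

53.25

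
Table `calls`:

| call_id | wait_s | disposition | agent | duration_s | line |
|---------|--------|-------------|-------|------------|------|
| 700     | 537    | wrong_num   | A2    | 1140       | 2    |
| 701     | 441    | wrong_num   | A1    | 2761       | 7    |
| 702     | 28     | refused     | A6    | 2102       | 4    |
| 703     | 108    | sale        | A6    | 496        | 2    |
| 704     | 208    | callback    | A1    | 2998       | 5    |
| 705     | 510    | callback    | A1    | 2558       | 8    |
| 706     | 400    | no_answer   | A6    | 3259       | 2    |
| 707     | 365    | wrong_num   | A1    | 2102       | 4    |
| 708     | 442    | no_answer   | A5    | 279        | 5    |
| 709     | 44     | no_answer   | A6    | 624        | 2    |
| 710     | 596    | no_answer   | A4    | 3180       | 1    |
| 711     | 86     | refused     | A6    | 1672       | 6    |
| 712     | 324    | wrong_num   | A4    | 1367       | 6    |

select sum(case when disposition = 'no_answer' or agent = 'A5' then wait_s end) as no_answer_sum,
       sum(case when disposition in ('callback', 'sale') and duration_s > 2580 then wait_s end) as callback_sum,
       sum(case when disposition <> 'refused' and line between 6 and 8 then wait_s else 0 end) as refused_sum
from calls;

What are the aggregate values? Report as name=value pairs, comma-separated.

[no_answer_sum: disposition = 'no_answer' or agent = 'A5']
call_id=700: ✗
call_id=701: ✗
call_id=702: ✗
call_id=703: ✗
call_id=704: ✗
call_id=705: ✗
call_id=706: ✓ → 400
call_id=707: ✗
call_id=708: ✓ → 442
call_id=709: ✓ → 44
call_id=710: ✓ → 596
call_id=711: ✗
call_id=712: ✗
no_answer_sum = 400 + 442 + 44 + 596 = 1482
—
[callback_sum: disposition in ('callback', 'sale') and duration_s > 2580]
call_id=700: ✗
call_id=701: ✗
call_id=702: ✗
call_id=703: ✗
call_id=704: ✓ → 208
call_id=705: ✗
call_id=706: ✗
call_id=707: ✗
call_id=708: ✗
call_id=709: ✗
call_id=710: ✗
call_id=711: ✗
call_id=712: ✗
callback_sum = 208
—
[refused_sum: disposition <> 'refused' and line between 6 and 8]
call_id=700: ✗
call_id=701: ✓ → 441
call_id=702: ✗
call_id=703: ✗
call_id=704: ✗
call_id=705: ✓ → 510
call_id=706: ✗
call_id=707: ✗
call_id=708: ✗
call_id=709: ✗
call_id=710: ✗
call_id=711: ✗
call_id=712: ✓ → 324
refused_sum = 441 + 510 + 324 = 1275

no_answer_sum=1482, callback_sum=208, refused_sum=1275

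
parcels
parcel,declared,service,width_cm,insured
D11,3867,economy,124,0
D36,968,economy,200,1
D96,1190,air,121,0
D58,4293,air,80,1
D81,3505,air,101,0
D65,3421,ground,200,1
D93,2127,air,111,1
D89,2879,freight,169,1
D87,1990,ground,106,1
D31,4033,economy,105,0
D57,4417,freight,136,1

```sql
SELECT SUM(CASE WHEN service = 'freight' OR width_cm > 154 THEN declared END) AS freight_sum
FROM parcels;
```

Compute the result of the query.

parcel=D11: ✗
parcel=D36: ✓ → 968
parcel=D96: ✗
parcel=D58: ✗
parcel=D81: ✗
parcel=D65: ✓ → 3421
parcel=D93: ✗
parcel=D89: ✓ → 2879
parcel=D87: ✗
parcel=D31: ✗
parcel=D57: ✓ → 4417
freight_sum = 968 + 3421 + 2879 + 4417 = 11685

11685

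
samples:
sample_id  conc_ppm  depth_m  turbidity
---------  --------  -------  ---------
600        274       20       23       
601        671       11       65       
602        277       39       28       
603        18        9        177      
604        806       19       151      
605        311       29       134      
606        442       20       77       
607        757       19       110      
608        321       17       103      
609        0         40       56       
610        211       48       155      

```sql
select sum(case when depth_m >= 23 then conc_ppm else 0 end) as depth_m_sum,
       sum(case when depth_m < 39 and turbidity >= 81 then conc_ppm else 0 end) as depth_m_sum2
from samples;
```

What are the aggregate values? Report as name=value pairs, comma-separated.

[depth_m_sum: depth_m >= 23]
sample_id=600: ✗
sample_id=601: ✗
sample_id=602: ✓ → 277
sample_id=603: ✗
sample_id=604: ✗
sample_id=605: ✓ → 311
sample_id=606: ✗
sample_id=607: ✗
sample_id=608: ✗
sample_id=609: ✓ → 0
sample_id=610: ✓ → 211
depth_m_sum = 277 + 311 + 211 = 799
—
[depth_m_sum2: depth_m < 39 and turbidity >= 81]
sample_id=600: ✗
sample_id=601: ✗
sample_id=602: ✗
sample_id=603: ✓ → 18
sample_id=604: ✓ → 806
sample_id=605: ✓ → 311
sample_id=606: ✗
sample_id=607: ✓ → 757
sample_id=608: ✓ → 321
sample_id=609: ✗
sample_id=610: ✗
depth_m_sum2 = 18 + 806 + 311 + 757 + 321 = 2213

depth_m_sum=799, depth_m_sum2=2213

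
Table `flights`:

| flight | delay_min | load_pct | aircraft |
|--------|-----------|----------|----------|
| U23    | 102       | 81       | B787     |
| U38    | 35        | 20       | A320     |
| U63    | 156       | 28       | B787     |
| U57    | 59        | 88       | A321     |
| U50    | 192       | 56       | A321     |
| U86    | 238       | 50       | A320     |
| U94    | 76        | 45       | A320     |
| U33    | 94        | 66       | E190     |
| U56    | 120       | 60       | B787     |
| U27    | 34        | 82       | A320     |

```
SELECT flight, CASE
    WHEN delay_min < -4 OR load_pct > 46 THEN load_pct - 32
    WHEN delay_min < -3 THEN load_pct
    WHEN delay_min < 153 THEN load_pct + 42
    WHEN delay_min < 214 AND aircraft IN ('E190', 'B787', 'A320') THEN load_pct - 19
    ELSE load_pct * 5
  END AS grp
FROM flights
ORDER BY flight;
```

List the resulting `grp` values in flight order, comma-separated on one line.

flight=U23: delay_min < -4 OR load_pct > 46 → 49
flight=U27: delay_min < -4 OR load_pct > 46 → 50
flight=U33: delay_min < -4 OR load_pct > 46 → 34
flight=U38: delay_min < 153 → 62
flight=U50: delay_min < -4 OR load_pct > 46 → 24
flight=U56: delay_min < -4 OR load_pct > 46 → 28
flight=U57: delay_min < -4 OR load_pct > 46 → 56
flight=U63: delay_min < 214 AND aircraft IN ('E190', 'B787', 'A320') → 9
flight=U86: delay_min < -4 OR load_pct > 46 → 18
flight=U94: delay_min < 153 → 87

49, 50, 34, 62, 24, 28, 56, 9, 18, 87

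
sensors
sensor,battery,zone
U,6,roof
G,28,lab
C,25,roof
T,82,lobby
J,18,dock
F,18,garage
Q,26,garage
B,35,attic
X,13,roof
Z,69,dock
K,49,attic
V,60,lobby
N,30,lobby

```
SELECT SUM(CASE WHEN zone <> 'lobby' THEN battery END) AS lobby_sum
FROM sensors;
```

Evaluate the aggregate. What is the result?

287

sensor=U: ✓ → 6
sensor=G: ✓ → 28
sensor=C: ✓ → 25
sensor=T: ✗
sensor=J: ✓ → 18
sensor=F: ✓ → 18
sensor=Q: ✓ → 26
sensor=B: ✓ → 35
sensor=X: ✓ → 13
sensor=Z: ✓ → 69
sensor=K: ✓ → 49
sensor=V: ✗
sensor=N: ✗
lobby_sum = 6 + 28 + 25 + 18 + 18 + 26 + 35 + 13 + 69 + 49 = 287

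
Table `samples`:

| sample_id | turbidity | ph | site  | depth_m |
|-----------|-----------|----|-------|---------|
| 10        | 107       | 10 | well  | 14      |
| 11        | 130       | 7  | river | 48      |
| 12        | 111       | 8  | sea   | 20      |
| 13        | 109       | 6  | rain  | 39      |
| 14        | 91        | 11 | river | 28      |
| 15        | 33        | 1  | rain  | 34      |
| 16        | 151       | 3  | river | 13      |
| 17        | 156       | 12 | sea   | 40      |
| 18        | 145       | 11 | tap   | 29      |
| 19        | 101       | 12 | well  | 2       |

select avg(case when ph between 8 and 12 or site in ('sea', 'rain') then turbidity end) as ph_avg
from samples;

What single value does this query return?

sample_id=10: ✓ → 107
sample_id=11: ✗
sample_id=12: ✓ → 111
sample_id=13: ✓ → 109
sample_id=14: ✓ → 91
sample_id=15: ✓ → 33
sample_id=16: ✗
sample_id=17: ✓ → 156
sample_id=18: ✓ → 145
sample_id=19: ✓ → 101
ph_avg = (107 + 111 + 109 + 91 + 33 + 156 + 145 + 101) / 8 = 106.625

106.625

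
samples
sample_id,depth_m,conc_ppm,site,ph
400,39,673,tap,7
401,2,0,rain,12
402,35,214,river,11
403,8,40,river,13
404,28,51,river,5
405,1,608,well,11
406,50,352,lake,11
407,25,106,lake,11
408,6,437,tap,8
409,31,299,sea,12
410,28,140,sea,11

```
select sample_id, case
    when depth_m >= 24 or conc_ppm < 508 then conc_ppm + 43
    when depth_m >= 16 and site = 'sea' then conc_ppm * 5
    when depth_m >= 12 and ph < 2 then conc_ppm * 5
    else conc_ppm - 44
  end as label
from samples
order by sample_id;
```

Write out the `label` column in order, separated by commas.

716, 43, 257, 83, 94, 564, 395, 149, 480, 342, 183

sample_id=400: depth_m >= 24 or conc_ppm < 508 → 716
sample_id=401: depth_m >= 24 or conc_ppm < 508 → 43
sample_id=402: depth_m >= 24 or conc_ppm < 508 → 257
sample_id=403: depth_m >= 24 or conc_ppm < 508 → 83
sample_id=404: depth_m >= 24 or conc_ppm < 508 → 94
sample_id=405: ELSE → 564
sample_id=406: depth_m >= 24 or conc_ppm < 508 → 395
sample_id=407: depth_m >= 24 or conc_ppm < 508 → 149
sample_id=408: depth_m >= 24 or conc_ppm < 508 → 480
sample_id=409: depth_m >= 24 or conc_ppm < 508 → 342
sample_id=410: depth_m >= 24 or conc_ppm < 508 → 183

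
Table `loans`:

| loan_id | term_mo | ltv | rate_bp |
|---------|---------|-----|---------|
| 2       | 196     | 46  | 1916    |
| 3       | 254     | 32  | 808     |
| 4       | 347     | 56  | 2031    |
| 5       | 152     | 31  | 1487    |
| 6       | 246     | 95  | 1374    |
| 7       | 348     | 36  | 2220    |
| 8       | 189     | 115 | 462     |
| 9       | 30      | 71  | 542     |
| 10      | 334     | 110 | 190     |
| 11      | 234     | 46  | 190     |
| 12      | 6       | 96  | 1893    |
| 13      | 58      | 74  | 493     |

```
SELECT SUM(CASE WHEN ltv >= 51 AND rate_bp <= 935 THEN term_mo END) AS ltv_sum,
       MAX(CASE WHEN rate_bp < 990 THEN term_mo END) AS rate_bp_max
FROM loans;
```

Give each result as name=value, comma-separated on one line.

ltv_sum=611, rate_bp_max=334

[ltv_sum: ltv >= 51 AND rate_bp <= 935]
loan_id=2: ✗
loan_id=3: ✗
loan_id=4: ✗
loan_id=5: ✗
loan_id=6: ✗
loan_id=7: ✗
loan_id=8: ✓ → 189
loan_id=9: ✓ → 30
loan_id=10: ✓ → 334
loan_id=11: ✗
loan_id=12: ✗
loan_id=13: ✓ → 58
ltv_sum = 189 + 30 + 334 + 58 = 611
—
[rate_bp_max: rate_bp < 990]
loan_id=2: ✗
loan_id=3: ✓ → 254
loan_id=4: ✗
loan_id=5: ✗
loan_id=6: ✗
loan_id=7: ✗
loan_id=8: ✓ → 189
loan_id=9: ✓ → 30
loan_id=10: ✓ → 334
loan_id=11: ✓ → 234
loan_id=12: ✗
loan_id=13: ✓ → 58
rate_bp_max = MAX(254, 189, 30, 334, 234, 58) = 334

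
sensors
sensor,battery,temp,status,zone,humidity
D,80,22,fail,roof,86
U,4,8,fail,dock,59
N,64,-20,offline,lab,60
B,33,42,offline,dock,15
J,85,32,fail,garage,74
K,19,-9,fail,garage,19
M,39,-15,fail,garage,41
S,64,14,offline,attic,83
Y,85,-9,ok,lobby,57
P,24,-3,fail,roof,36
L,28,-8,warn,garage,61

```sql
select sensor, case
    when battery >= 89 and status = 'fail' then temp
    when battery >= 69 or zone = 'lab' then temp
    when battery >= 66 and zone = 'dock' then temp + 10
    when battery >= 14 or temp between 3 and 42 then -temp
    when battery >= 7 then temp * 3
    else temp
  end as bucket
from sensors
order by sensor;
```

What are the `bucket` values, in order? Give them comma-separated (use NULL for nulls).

sensor=B: battery >= 14 or temp between 3 and 42 → -42
sensor=D: battery >= 69 or zone = 'lab' → 22
sensor=J: battery >= 69 or zone = 'lab' → 32
sensor=K: battery >= 14 or temp between 3 and 42 → 9
sensor=L: battery >= 14 or temp between 3 and 42 → 8
sensor=M: battery >= 14 or temp between 3 and 42 → 15
sensor=N: battery >= 69 or zone = 'lab' → -20
sensor=P: battery >= 14 or temp between 3 and 42 → 3
sensor=S: battery >= 14 or temp between 3 and 42 → -14
sensor=U: battery >= 14 or temp between 3 and 42 → -8
sensor=Y: battery >= 69 or zone = 'lab' → -9

-42, 22, 32, 9, 8, 15, -20, 3, -14, -8, -9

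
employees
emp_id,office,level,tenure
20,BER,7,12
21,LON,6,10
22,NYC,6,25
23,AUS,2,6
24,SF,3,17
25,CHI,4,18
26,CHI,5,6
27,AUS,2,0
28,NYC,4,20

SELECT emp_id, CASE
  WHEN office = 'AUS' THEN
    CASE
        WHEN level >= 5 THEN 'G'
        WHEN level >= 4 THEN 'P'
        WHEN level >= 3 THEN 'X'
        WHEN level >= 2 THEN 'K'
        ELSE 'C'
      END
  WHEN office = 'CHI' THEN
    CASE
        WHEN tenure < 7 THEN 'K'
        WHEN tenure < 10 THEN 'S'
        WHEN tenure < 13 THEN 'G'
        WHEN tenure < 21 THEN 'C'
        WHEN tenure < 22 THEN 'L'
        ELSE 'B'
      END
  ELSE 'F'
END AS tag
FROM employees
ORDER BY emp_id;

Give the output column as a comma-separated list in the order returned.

F, F, F, K, F, C, K, K, F

emp_id=20: office='BER' → outer ELSE → F
emp_id=21: office='LON' → outer ELSE → F
emp_id=22: office='NYC' → outer ELSE → F
emp_id=23: office='AUS' → inner[level >= 2] → K
emp_id=24: office='SF' → outer ELSE → F
emp_id=25: office='CHI' → inner[tenure < 21] → C
emp_id=26: office='CHI' → inner[tenure < 7] → K
emp_id=27: office='AUS' → inner[level >= 2] → K
emp_id=28: office='NYC' → outer ELSE → F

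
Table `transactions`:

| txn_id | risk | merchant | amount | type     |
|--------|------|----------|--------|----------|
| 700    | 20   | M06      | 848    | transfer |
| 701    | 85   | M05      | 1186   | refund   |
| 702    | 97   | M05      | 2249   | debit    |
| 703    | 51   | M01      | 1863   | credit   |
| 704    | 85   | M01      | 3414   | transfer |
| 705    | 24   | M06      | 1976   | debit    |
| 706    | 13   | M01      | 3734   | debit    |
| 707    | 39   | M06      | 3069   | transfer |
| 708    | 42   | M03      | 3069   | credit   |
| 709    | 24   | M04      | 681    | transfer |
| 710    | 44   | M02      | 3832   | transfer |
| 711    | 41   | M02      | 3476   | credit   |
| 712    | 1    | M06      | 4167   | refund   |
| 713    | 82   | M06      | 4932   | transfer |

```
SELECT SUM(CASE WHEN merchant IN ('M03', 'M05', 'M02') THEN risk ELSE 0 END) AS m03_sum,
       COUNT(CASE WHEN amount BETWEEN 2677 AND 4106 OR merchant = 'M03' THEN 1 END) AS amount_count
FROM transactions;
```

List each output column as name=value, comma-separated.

[m03_sum: merchant IN ('M03', 'M05', 'M02')]
txn_id=700: ✗
txn_id=701: ✓ → 85
txn_id=702: ✓ → 97
txn_id=703: ✗
txn_id=704: ✗
txn_id=705: ✗
txn_id=706: ✗
txn_id=707: ✗
txn_id=708: ✓ → 42
txn_id=709: ✗
txn_id=710: ✓ → 44
txn_id=711: ✓ → 41
txn_id=712: ✗
txn_id=713: ✗
m03_sum = 85 + 97 + 42 + 44 + 41 = 309
—
[amount_count: amount BETWEEN 2677 AND 4106 OR merchant = 'M03']
txn_id=700: ✗
txn_id=701: ✗
txn_id=702: ✗
txn_id=703: ✗
txn_id=704: ✓ → 1
txn_id=705: ✗
txn_id=706: ✓ → 1
txn_id=707: ✓ → 1
txn_id=708: ✓ → 1
txn_id=709: ✗
txn_id=710: ✓ → 1
txn_id=711: ✓ → 1
txn_id=712: ✗
txn_id=713: ✗
amount_count = COUNT(1, 1, 1, 1, 1, 1) = 6

m03_sum=309, amount_count=6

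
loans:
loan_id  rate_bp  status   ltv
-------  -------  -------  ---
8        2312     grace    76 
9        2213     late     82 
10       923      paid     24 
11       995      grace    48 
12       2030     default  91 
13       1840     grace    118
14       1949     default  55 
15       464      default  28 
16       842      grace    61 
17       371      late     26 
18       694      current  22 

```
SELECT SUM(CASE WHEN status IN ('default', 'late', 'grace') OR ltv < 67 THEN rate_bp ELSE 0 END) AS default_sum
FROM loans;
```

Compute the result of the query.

loan_id=8: ✓ → 2312
loan_id=9: ✓ → 2213
loan_id=10: ✓ → 923
loan_id=11: ✓ → 995
loan_id=12: ✓ → 2030
loan_id=13: ✓ → 1840
loan_id=14: ✓ → 1949
loan_id=15: ✓ → 464
loan_id=16: ✓ → 842
loan_id=17: ✓ → 371
loan_id=18: ✓ → 694
default_sum = 2312 + 2213 + 923 + 995 + 2030 + 1840 + 1949 + 464 + 842 + 371 + 694 = 14633

14633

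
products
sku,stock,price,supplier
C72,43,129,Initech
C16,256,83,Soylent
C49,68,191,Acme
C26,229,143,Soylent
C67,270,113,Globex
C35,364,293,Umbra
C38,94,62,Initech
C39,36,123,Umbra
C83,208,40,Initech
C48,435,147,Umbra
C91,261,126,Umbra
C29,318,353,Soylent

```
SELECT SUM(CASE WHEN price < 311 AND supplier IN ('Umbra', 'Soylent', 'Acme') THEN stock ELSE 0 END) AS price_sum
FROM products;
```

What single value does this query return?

sku=C72: ✗
sku=C16: ✓ → 256
sku=C49: ✓ → 68
sku=C26: ✓ → 229
sku=C67: ✗
sku=C35: ✓ → 364
sku=C38: ✗
sku=C39: ✓ → 36
sku=C83: ✗
sku=C48: ✓ → 435
sku=C91: ✓ → 261
sku=C29: ✗
price_sum = 256 + 68 + 229 + 364 + 36 + 435 + 261 = 1649

1649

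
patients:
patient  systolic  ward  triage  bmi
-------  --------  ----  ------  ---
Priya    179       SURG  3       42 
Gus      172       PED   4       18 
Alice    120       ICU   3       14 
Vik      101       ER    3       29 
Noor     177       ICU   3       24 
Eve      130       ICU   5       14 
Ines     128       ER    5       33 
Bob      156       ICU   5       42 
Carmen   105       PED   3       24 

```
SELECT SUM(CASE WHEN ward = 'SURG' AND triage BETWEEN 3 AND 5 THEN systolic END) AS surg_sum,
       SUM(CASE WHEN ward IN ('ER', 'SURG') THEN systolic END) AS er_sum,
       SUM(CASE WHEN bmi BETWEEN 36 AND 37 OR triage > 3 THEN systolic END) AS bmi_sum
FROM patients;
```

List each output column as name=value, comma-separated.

[surg_sum: ward = 'SURG' AND triage BETWEEN 3 AND 5]
patient=Priya: ✓ → 179
patient=Gus: ✗
patient=Alice: ✗
patient=Vik: ✗
patient=Noor: ✗
patient=Eve: ✗
patient=Ines: ✗
patient=Bob: ✗
patient=Carmen: ✗
surg_sum = 179
—
[er_sum: ward IN ('ER', 'SURG')]
patient=Priya: ✓ → 179
patient=Gus: ✗
patient=Alice: ✗
patient=Vik: ✓ → 101
patient=Noor: ✗
patient=Eve: ✗
patient=Ines: ✓ → 128
patient=Bob: ✗
patient=Carmen: ✗
er_sum = 179 + 101 + 128 = 408
—
[bmi_sum: bmi BETWEEN 36 AND 37 OR triage > 3]
patient=Priya: ✗
patient=Gus: ✓ → 172
patient=Alice: ✗
patient=Vik: ✗
patient=Noor: ✗
patient=Eve: ✓ → 130
patient=Ines: ✓ → 128
patient=Bob: ✓ → 156
patient=Carmen: ✗
bmi_sum = 172 + 130 + 128 + 156 = 586

surg_sum=179, er_sum=408, bmi_sum=586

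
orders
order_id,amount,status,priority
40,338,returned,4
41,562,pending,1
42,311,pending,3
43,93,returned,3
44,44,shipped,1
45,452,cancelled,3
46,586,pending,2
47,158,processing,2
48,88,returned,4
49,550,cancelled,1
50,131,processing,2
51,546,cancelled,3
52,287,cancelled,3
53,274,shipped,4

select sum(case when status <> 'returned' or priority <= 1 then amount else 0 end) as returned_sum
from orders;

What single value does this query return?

order_id=40: ✗
order_id=41: ✓ → 562
order_id=42: ✓ → 311
order_id=43: ✗
order_id=44: ✓ → 44
order_id=45: ✓ → 452
order_id=46: ✓ → 586
order_id=47: ✓ → 158
order_id=48: ✗
order_id=49: ✓ → 550
order_id=50: ✓ → 131
order_id=51: ✓ → 546
order_id=52: ✓ → 287
order_id=53: ✓ → 274
returned_sum = 562 + 311 + 44 + 452 + 586 + 158 + 550 + 131 + 546 + 287 + 274 = 3901

3901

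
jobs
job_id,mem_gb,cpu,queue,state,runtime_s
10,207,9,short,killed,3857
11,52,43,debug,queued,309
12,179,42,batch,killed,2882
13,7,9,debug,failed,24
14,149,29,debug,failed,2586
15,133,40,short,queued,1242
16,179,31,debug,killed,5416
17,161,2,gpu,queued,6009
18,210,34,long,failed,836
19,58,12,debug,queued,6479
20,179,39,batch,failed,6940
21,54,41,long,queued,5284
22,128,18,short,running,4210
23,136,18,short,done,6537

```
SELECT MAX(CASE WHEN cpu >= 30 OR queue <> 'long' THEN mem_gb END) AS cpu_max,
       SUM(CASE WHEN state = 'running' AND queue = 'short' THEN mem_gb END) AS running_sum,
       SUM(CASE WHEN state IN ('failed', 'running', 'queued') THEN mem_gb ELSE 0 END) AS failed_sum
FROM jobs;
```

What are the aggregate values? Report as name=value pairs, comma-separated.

[cpu_max: cpu >= 30 OR queue <> 'long']
job_id=10: ✓ → 207
job_id=11: ✓ → 52
job_id=12: ✓ → 179
job_id=13: ✓ → 7
job_id=14: ✓ → 149
job_id=15: ✓ → 133
job_id=16: ✓ → 179
job_id=17: ✓ → 161
job_id=18: ✓ → 210
job_id=19: ✓ → 58
job_id=20: ✓ → 179
job_id=21: ✓ → 54
job_id=22: ✓ → 128
job_id=23: ✓ → 136
cpu_max = MAX(207, 52, 179, 7, 149, 133, 179, 161, 210, 58, 179, 54, 128, 136) = 210
—
[running_sum: state = 'running' AND queue = 'short']
job_id=10: ✗
job_id=11: ✗
job_id=12: ✗
job_id=13: ✗
job_id=14: ✗
job_id=15: ✗
job_id=16: ✗
job_id=17: ✗
job_id=18: ✗
job_id=19: ✗
job_id=20: ✗
job_id=21: ✗
job_id=22: ✓ → 128
job_id=23: ✗
running_sum = 128
—
[failed_sum: state IN ('failed', 'running', 'queued')]
job_id=10: ✗
job_id=11: ✓ → 52
job_id=12: ✗
job_id=13: ✓ → 7
job_id=14: ✓ → 149
job_id=15: ✓ → 133
job_id=16: ✗
job_id=17: ✓ → 161
job_id=18: ✓ → 210
job_id=19: ✓ → 58
job_id=20: ✓ → 179
job_id=21: ✓ → 54
job_id=22: ✓ → 128
job_id=23: ✗
failed_sum = 52 + 7 + 149 + 133 + 161 + 210 + 58 + 179 + 54 + 128 = 1131

cpu_max=210, running_sum=128, failed_sum=1131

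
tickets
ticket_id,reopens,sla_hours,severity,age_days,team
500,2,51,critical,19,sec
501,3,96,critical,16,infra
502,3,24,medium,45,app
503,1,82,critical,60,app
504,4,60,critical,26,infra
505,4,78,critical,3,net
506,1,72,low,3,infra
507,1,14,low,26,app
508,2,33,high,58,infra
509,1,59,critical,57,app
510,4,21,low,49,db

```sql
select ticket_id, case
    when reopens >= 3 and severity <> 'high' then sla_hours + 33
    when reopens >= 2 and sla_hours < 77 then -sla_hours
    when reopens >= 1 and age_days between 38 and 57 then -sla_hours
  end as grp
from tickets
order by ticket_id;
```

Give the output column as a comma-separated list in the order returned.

-51, 129, 57, NULL, 93, 111, NULL, NULL, -33, -59, 54

ticket_id=500: reopens >= 2 and sla_hours < 77 → -51
ticket_id=501: reopens >= 3 and severity <> 'high' → 129
ticket_id=502: reopens >= 3 and severity <> 'high' → 57
ticket_id=503: (no match → NULL) → NULL
ticket_id=504: reopens >= 3 and severity <> 'high' → 93
ticket_id=505: reopens >= 3 and severity <> 'high' → 111
ticket_id=506: (no match → NULL) → NULL
ticket_id=507: (no match → NULL) → NULL
ticket_id=508: reopens >= 2 and sla_hours < 77 → -33
ticket_id=509: reopens >= 1 and age_days between 38 and 57 → -59
ticket_id=510: reopens >= 3 and severity <> 'high' → 54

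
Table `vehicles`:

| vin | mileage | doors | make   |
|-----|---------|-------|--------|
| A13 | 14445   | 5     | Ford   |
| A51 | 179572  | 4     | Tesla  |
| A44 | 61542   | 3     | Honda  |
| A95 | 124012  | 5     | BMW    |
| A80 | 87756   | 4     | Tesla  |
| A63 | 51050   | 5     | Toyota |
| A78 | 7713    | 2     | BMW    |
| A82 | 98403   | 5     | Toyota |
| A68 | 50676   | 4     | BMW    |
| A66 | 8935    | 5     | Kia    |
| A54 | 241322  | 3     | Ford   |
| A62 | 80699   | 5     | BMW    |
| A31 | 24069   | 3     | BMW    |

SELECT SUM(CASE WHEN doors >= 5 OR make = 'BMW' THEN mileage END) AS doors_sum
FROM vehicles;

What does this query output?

460002

vin=A13: ✓ → 14445
vin=A51: ✗
vin=A44: ✗
vin=A95: ✓ → 124012
vin=A80: ✗
vin=A63: ✓ → 51050
vin=A78: ✓ → 7713
vin=A82: ✓ → 98403
vin=A68: ✓ → 50676
vin=A66: ✓ → 8935
vin=A54: ✗
vin=A62: ✓ → 80699
vin=A31: ✓ → 24069
doors_sum = 14445 + 124012 + 51050 + 7713 + 98403 + 50676 + 8935 + 80699 + 24069 = 460002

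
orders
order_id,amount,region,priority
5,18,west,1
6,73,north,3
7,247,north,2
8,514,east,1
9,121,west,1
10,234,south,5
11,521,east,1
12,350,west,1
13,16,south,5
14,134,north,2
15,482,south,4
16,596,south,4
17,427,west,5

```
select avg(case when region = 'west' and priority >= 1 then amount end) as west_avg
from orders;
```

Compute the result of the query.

229

order_id=5: ✓ → 18
order_id=6: ✗
order_id=7: ✗
order_id=8: ✗
order_id=9: ✓ → 121
order_id=10: ✗
order_id=11: ✗
order_id=12: ✓ → 350
order_id=13: ✗
order_id=14: ✗
order_id=15: ✗
order_id=16: ✗
order_id=17: ✓ → 427
west_avg = (18 + 121 + 350 + 427) / 4 = 229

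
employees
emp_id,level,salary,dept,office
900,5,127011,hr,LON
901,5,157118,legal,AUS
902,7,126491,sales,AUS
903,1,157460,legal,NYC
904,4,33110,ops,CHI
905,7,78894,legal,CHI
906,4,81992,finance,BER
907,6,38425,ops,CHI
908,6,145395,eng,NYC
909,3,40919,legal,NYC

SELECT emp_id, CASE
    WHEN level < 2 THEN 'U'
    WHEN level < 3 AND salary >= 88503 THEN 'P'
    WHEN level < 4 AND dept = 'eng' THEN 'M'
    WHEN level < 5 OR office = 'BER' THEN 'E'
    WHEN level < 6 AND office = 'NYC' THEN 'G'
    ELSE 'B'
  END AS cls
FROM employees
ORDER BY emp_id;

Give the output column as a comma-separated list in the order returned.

emp_id=900: ELSE → B
emp_id=901: ELSE → B
emp_id=902: ELSE → B
emp_id=903: level < 2 → U
emp_id=904: level < 5 OR office = 'BER' → E
emp_id=905: ELSE → B
emp_id=906: level < 5 OR office = 'BER' → E
emp_id=907: ELSE → B
emp_id=908: ELSE → B
emp_id=909: level < 5 OR office = 'BER' → E

B, B, B, U, E, B, E, B, B, E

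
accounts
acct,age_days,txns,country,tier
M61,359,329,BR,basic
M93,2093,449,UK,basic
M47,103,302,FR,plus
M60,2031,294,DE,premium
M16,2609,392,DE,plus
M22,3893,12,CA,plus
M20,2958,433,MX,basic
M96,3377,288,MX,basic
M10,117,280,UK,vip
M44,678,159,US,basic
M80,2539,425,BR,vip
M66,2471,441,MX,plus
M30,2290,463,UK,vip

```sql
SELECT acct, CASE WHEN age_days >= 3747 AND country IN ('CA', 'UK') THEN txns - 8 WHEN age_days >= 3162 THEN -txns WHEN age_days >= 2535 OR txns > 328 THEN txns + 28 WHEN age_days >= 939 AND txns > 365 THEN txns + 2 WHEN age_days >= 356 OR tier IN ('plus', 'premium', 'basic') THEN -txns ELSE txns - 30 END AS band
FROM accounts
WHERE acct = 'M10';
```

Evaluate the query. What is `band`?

250

acct = M10: age_days=117, txns=280, country=UK, tier=vip.
age_days >= 3747 AND country IN ('CA', 'UK') → false
age_days >= 3162 → false
age_days >= 2535 OR txns > 328 → false
age_days >= 939 AND txns > 365 → false
age_days >= 356 OR tier IN ('plus', 'premium', 'basic') → false
No prior WHEN matched → ELSE → 250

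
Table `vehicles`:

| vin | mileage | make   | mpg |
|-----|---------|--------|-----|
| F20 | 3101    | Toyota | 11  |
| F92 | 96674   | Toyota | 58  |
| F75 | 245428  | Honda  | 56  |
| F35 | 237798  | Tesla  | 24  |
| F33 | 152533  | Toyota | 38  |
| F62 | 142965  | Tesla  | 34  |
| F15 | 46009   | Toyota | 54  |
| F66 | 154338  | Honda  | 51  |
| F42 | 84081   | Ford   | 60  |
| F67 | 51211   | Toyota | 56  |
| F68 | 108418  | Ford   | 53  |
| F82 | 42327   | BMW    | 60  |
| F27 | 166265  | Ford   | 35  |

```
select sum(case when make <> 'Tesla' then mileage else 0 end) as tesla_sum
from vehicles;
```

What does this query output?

vin=F20: ✓ → 3101
vin=F92: ✓ → 96674
vin=F75: ✓ → 245428
vin=F35: ✗
vin=F33: ✓ → 152533
vin=F62: ✗
vin=F15: ✓ → 46009
vin=F66: ✓ → 154338
vin=F42: ✓ → 84081
vin=F67: ✓ → 51211
vin=F68: ✓ → 108418
vin=F82: ✓ → 42327
vin=F27: ✓ → 166265
tesla_sum = 3101 + 96674 + 245428 + 152533 + 46009 + 154338 + 84081 + 51211 + 108418 + 42327 + 166265 = 1150385

1150385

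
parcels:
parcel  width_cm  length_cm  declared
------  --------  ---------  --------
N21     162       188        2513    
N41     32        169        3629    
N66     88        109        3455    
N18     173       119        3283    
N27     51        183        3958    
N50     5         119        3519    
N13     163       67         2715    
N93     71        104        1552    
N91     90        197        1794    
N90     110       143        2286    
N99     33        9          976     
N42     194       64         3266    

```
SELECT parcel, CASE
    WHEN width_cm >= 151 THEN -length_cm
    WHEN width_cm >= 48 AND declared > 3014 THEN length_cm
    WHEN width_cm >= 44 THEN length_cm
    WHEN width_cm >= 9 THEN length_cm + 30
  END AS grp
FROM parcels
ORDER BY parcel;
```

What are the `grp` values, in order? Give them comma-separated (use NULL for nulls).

-67, -119, -188, 183, 199, -64, NULL, 109, 143, 197, 104, 39

parcel=N13: width_cm >= 151 → -67
parcel=N18: width_cm >= 151 → -119
parcel=N21: width_cm >= 151 → -188
parcel=N27: width_cm >= 48 AND declared > 3014 → 183
parcel=N41: width_cm >= 9 → 199
parcel=N42: width_cm >= 151 → -64
parcel=N50: (no match → NULL) → NULL
parcel=N66: width_cm >= 48 AND declared > 3014 → 109
parcel=N90: width_cm >= 44 → 143
parcel=N91: width_cm >= 44 → 197
parcel=N93: width_cm >= 44 → 104
parcel=N99: width_cm >= 9 → 39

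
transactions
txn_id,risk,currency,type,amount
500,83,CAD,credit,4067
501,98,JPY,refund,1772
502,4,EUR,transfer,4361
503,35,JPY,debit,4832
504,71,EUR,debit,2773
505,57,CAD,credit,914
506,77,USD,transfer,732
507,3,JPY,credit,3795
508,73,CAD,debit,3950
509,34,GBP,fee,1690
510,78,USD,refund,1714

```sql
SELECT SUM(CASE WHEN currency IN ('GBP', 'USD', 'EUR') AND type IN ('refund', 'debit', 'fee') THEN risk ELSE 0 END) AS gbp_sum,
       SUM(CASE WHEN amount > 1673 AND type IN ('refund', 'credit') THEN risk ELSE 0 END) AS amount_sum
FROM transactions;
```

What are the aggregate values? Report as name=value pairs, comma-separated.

gbp_sum=183, amount_sum=262

[gbp_sum: currency IN ('GBP', 'USD', 'EUR') AND type IN ('refund', 'debit', 'fee')]
txn_id=500: ✗
txn_id=501: ✗
txn_id=502: ✗
txn_id=503: ✗
txn_id=504: ✓ → 71
txn_id=505: ✗
txn_id=506: ✗
txn_id=507: ✗
txn_id=508: ✗
txn_id=509: ✓ → 34
txn_id=510: ✓ → 78
gbp_sum = 71 + 34 + 78 = 183
—
[amount_sum: amount > 1673 AND type IN ('refund', 'credit')]
txn_id=500: ✓ → 83
txn_id=501: ✓ → 98
txn_id=502: ✗
txn_id=503: ✗
txn_id=504: ✗
txn_id=505: ✗
txn_id=506: ✗
txn_id=507: ✓ → 3
txn_id=508: ✗
txn_id=509: ✗
txn_id=510: ✓ → 78
amount_sum = 83 + 98 + 3 + 78 = 262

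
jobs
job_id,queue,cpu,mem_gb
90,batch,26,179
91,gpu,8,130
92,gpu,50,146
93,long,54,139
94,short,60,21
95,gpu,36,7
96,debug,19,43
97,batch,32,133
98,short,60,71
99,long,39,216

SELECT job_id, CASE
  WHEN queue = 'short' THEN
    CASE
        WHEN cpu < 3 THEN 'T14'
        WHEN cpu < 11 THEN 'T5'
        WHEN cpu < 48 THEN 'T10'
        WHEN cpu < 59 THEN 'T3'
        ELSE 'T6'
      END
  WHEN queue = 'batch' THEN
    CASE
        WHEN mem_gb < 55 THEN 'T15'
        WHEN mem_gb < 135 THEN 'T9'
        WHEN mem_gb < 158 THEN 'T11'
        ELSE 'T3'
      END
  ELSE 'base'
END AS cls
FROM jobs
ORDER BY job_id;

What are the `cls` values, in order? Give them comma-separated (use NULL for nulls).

job_id=90: queue='batch' → inner[ELSE] → T3
job_id=91: queue='gpu' → outer ELSE → base
job_id=92: queue='gpu' → outer ELSE → base
job_id=93: queue='long' → outer ELSE → base
job_id=94: queue='short' → inner[ELSE] → T6
job_id=95: queue='gpu' → outer ELSE → base
job_id=96: queue='debug' → outer ELSE → base
job_id=97: queue='batch' → inner[mem_gb < 135] → T9
job_id=98: queue='short' → inner[ELSE] → T6
job_id=99: queue='long' → outer ELSE → base

T3, base, base, base, T6, base, base, T9, T6, base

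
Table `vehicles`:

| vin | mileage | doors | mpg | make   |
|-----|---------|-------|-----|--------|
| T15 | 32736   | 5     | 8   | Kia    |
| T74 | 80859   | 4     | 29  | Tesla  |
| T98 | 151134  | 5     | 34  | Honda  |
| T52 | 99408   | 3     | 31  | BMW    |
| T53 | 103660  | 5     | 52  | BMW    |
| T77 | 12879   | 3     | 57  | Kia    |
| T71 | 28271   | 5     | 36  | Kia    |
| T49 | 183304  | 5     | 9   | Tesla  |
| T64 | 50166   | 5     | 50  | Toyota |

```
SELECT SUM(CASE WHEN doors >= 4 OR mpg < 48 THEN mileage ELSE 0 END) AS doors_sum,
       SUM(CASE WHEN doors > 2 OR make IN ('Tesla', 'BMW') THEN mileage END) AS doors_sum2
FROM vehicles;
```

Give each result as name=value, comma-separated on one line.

doors_sum=729538, doors_sum2=742417

[doors_sum: doors >= 4 OR mpg < 48]
vin=T15: ✓ → 32736
vin=T74: ✓ → 80859
vin=T98: ✓ → 151134
vin=T52: ✓ → 99408
vin=T53: ✓ → 103660
vin=T77: ✗
vin=T71: ✓ → 28271
vin=T49: ✓ → 183304
vin=T64: ✓ → 50166
doors_sum = 32736 + 80859 + 151134 + 99408 + 103660 + 28271 + 183304 + 50166 = 729538
—
[doors_sum2: doors > 2 OR make IN ('Tesla', 'BMW')]
vin=T15: ✓ → 32736
vin=T74: ✓ → 80859
vin=T98: ✓ → 151134
vin=T52: ✓ → 99408
vin=T53: ✓ → 103660
vin=T77: ✓ → 12879
vin=T71: ✓ → 28271
vin=T49: ✓ → 183304
vin=T64: ✓ → 50166
doors_sum2 = 32736 + 80859 + 151134 + 99408 + 103660 + 12879 + 28271 + 183304 + 50166 = 742417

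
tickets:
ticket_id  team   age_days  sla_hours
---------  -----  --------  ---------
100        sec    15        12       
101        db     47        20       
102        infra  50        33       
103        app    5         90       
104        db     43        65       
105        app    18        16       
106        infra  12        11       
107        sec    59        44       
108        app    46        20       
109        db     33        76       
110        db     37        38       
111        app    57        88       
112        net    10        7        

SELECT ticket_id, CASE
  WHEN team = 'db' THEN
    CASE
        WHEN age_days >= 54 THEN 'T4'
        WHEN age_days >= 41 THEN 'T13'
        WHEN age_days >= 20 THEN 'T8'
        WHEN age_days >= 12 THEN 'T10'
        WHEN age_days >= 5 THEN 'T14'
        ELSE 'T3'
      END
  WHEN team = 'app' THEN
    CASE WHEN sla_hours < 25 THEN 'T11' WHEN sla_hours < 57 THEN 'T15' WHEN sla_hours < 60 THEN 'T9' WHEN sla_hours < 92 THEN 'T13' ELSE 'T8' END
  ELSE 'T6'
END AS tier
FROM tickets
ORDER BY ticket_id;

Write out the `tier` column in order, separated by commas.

ticket_id=100: team='sec' → outer ELSE → T6
ticket_id=101: team='db' → inner[age_days >= 41] → T13
ticket_id=102: team='infra' → outer ELSE → T6
ticket_id=103: team='app' → inner[sla_hours < 92] → T13
ticket_id=104: team='db' → inner[age_days >= 41] → T13
ticket_id=105: team='app' → inner[sla_hours < 25] → T11
ticket_id=106: team='infra' → outer ELSE → T6
ticket_id=107: team='sec' → outer ELSE → T6
ticket_id=108: team='app' → inner[sla_hours < 25] → T11
ticket_id=109: team='db' → inner[age_days >= 20] → T8
ticket_id=110: team='db' → inner[age_days >= 20] → T8
ticket_id=111: team='app' → inner[sla_hours < 92] → T13
ticket_id=112: team='net' → outer ELSE → T6

T6, T13, T6, T13, T13, T11, T6, T6, T11, T8, T8, T13, T6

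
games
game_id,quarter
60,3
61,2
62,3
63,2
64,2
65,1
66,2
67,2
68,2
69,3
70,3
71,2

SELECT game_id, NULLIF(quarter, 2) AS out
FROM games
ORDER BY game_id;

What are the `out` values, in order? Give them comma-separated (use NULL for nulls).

game_id=60: quarter=3 vs 2: differ → 3
game_id=61: quarter=2 vs 2: equal → NULL
game_id=62: quarter=3 vs 2: differ → 3
game_id=63: quarter=2 vs 2: equal → NULL
game_id=64: quarter=2 vs 2: equal → NULL
game_id=65: quarter=1 vs 2: differ → 1
game_id=66: quarter=2 vs 2: equal → NULL
game_id=67: quarter=2 vs 2: equal → NULL
game_id=68: quarter=2 vs 2: equal → NULL
game_id=69: quarter=3 vs 2: differ → 3
game_id=70: quarter=3 vs 2: differ → 3
game_id=71: quarter=2 vs 2: equal → NULL

3, NULL, 3, NULL, NULL, 1, NULL, NULL, NULL, 3, 3, NULL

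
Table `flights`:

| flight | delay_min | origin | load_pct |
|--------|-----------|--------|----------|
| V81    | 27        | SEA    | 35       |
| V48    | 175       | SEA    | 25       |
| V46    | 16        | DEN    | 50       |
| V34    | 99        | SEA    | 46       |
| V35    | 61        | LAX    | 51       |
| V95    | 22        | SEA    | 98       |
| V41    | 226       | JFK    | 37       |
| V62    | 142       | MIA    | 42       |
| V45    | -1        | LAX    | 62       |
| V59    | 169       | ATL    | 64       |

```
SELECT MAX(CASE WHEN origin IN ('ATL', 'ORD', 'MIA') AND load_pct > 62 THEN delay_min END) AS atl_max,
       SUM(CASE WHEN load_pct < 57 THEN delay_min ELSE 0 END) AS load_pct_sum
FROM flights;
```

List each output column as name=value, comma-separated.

atl_max=169, load_pct_sum=746

[atl_max: origin IN ('ATL', 'ORD', 'MIA') AND load_pct > 62]
flight=V81: ✗
flight=V48: ✗
flight=V46: ✗
flight=V34: ✗
flight=V35: ✗
flight=V95: ✗
flight=V41: ✗
flight=V62: ✗
flight=V45: ✗
flight=V59: ✓ → 169
atl_max = MAX(169) = 169
—
[load_pct_sum: load_pct < 57]
flight=V81: ✓ → 27
flight=V48: ✓ → 175
flight=V46: ✓ → 16
flight=V34: ✓ → 99
flight=V35: ✓ → 61
flight=V95: ✗
flight=V41: ✓ → 226
flight=V62: ✓ → 142
flight=V45: ✗
flight=V59: ✗
load_pct_sum = 27 + 175 + 16 + 99 + 61 + 226 + 142 = 746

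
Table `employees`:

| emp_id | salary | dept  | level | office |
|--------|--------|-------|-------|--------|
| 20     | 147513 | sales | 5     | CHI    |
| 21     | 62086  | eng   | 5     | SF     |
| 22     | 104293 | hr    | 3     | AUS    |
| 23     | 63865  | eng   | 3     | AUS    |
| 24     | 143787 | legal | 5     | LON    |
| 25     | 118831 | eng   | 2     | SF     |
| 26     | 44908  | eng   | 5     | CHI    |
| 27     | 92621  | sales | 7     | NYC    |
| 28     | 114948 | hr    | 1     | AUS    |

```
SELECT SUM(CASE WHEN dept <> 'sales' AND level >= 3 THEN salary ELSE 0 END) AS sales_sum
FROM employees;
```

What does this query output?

emp_id=20: ✗
emp_id=21: ✓ → 62086
emp_id=22: ✓ → 104293
emp_id=23: ✓ → 63865
emp_id=24: ✓ → 143787
emp_id=25: ✗
emp_id=26: ✓ → 44908
emp_id=27: ✗
emp_id=28: ✗
sales_sum = 62086 + 104293 + 63865 + 143787 + 44908 = 418939

418939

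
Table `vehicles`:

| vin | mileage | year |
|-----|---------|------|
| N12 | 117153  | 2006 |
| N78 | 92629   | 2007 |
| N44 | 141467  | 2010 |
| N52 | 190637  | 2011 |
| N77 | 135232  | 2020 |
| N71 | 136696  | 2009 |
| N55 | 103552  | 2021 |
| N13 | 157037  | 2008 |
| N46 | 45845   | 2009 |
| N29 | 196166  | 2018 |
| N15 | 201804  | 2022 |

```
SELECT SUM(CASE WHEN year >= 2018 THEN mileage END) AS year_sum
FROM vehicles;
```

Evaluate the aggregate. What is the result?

636754

vin=N12: ✗
vin=N78: ✗
vin=N44: ✗
vin=N52: ✗
vin=N77: ✓ → 135232
vin=N71: ✗
vin=N55: ✓ → 103552
vin=N13: ✗
vin=N46: ✗
vin=N29: ✓ → 196166
vin=N15: ✓ → 201804
year_sum = 135232 + 103552 + 196166 + 201804 = 636754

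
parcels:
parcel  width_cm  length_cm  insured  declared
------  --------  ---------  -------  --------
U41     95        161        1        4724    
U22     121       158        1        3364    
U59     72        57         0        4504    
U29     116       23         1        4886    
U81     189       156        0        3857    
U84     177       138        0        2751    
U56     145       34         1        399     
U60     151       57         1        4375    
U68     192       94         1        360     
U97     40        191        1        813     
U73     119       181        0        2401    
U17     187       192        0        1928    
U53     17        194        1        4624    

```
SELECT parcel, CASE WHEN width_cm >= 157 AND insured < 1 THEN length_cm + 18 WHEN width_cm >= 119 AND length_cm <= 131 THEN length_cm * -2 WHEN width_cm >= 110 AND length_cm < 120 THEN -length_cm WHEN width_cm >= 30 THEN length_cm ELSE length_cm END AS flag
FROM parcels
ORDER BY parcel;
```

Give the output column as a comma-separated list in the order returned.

parcel=U17: width_cm >= 157 AND insured < 1 → 210
parcel=U22: width_cm >= 30 → 158
parcel=U29: width_cm >= 110 AND length_cm < 120 → -23
parcel=U41: width_cm >= 30 → 161
parcel=U53: ELSE → 194
parcel=U56: width_cm >= 119 AND length_cm <= 131 → -68
parcel=U59: width_cm >= 30 → 57
parcel=U60: width_cm >= 119 AND length_cm <= 131 → -114
parcel=U68: width_cm >= 119 AND length_cm <= 131 → -188
parcel=U73: width_cm >= 30 → 181
parcel=U81: width_cm >= 157 AND insured < 1 → 174
parcel=U84: width_cm >= 157 AND insured < 1 → 156
parcel=U97: width_cm >= 30 → 191

210, 158, -23, 161, 194, -68, 57, -114, -188, 181, 174, 156, 191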